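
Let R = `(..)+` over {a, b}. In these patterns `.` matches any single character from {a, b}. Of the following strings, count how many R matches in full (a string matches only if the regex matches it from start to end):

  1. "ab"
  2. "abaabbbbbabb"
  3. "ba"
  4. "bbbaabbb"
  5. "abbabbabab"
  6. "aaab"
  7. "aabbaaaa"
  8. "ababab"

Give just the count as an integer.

1 → match
2 → match
3 → match
4 → match
5 → match
6 → match
7 → match
8 → match
Total matched: 8

8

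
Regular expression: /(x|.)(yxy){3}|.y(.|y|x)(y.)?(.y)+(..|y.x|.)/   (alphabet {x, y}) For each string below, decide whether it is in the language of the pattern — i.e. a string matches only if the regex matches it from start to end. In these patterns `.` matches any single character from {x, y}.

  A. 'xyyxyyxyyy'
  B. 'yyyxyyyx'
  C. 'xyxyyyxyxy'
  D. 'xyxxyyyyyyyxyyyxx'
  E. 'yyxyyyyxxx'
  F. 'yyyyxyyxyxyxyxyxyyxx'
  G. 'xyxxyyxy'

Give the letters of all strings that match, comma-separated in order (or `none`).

A → no match
B → match
C → no match
D → match
E → no match
F → match
G → no match

B, D, F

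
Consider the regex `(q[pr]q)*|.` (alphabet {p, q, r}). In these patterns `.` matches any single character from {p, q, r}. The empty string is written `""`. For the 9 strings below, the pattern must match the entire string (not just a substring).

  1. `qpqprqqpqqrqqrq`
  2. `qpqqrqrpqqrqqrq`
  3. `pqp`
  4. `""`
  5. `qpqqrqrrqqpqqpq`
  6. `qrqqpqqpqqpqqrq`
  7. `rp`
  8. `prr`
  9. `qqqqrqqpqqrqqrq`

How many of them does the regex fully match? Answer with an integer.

1 → no match
2 → no match
3. `pqp` → no match
4. `""` → match
5 → no match
6 → match
7. `rp` → no match
8. `prr` → no match
9 → no match
Total matched: 2

2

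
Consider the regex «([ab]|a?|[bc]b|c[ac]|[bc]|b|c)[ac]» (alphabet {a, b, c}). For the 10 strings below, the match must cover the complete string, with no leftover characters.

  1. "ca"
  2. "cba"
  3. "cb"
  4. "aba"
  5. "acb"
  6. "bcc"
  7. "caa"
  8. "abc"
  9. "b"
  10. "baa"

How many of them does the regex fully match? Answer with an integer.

3

1 → match
2 → match
3 → no match
4 → no match
5 → no match
6 → no match
7 → match
8 → no match
9 → no match
10 → no match
Total matched: 3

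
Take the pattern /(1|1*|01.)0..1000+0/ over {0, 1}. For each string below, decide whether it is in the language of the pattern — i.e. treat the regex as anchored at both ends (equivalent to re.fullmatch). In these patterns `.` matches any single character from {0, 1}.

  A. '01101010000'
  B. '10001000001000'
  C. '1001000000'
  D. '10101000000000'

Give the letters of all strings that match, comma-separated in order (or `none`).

A, D

A → match
B → no match
C → no match
D → match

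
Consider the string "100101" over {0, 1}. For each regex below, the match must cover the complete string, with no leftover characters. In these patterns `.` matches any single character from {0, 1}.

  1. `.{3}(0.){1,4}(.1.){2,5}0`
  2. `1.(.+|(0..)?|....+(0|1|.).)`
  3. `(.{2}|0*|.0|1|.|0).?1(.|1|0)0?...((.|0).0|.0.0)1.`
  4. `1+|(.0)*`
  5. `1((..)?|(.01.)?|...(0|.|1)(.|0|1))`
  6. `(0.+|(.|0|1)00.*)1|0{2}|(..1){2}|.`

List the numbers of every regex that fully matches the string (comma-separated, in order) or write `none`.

1 → no match — must end with "0"
2 → match
3 → no match
4 → no match
5 → match
6 → match

2, 5, 6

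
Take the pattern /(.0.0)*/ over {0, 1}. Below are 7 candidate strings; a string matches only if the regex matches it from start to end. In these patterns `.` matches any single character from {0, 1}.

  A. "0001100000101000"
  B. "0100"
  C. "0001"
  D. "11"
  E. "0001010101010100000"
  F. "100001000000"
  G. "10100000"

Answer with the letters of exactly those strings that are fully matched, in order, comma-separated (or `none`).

A → no match
B → no match
C → no match
D → no match
E → no match
F → no match
G → match

G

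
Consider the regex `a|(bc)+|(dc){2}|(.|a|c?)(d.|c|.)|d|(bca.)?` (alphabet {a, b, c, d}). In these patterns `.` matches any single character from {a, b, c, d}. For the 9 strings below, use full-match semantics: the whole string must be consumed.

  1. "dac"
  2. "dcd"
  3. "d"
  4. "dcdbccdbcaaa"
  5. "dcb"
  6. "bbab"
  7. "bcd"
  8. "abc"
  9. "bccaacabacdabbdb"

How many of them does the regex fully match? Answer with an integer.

1 → no match
2 → no match
3 → match
4 → no match
5 → no match
6 → no match
7 → no match
8 → no match
9 → no match
Total matched: 1

1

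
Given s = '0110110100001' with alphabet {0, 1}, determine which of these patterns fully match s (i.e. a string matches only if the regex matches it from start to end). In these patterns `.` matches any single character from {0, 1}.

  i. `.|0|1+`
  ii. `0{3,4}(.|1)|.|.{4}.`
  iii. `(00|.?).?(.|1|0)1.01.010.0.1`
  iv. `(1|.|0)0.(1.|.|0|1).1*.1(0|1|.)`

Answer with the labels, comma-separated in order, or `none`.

i → no match
ii → no match
iii → match
iv → no match

iii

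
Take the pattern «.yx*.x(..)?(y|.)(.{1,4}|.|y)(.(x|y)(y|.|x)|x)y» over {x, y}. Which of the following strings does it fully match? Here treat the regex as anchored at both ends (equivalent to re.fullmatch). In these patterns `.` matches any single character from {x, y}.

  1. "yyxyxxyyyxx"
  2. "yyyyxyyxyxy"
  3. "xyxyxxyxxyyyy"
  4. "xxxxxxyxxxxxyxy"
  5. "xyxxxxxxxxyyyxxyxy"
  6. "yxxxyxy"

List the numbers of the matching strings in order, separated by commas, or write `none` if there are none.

1 → no match — must end with "y"
2 → no match
3 → match
4 → no match
5 → match
6 → no match

3, 5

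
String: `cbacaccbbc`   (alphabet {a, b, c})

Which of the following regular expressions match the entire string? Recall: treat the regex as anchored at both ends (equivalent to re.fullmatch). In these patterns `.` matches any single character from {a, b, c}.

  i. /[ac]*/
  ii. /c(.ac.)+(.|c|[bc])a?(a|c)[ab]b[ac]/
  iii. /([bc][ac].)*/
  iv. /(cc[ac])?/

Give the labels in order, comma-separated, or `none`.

ii

i → no match
ii → match
iii → no match
iv → no match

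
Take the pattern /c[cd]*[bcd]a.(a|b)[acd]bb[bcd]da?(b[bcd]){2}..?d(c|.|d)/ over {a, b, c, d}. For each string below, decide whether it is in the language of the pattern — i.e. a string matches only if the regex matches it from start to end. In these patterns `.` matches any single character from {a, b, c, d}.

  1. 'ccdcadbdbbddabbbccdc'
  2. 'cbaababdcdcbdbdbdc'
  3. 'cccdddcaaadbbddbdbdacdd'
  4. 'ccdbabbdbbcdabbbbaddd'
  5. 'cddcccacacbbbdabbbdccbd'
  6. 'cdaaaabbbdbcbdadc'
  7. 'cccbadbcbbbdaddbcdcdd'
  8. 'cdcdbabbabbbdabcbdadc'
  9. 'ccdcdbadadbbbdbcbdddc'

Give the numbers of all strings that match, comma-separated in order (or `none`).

1, 3, 4, 6, 8, 9

1 → match
2 → no match
3 → match
4 → match
5 → no match
6 → match
7 → no match
8 → match
9 → match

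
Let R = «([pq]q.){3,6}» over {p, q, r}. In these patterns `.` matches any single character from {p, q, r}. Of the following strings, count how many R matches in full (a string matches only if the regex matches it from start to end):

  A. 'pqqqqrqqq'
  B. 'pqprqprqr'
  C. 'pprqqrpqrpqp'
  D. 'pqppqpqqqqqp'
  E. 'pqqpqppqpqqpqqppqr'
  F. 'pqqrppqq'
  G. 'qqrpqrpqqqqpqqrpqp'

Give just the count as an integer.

A → match
B → no match
C → no match
D → match
E → match
F → no match
G → match
Total matched: 4

4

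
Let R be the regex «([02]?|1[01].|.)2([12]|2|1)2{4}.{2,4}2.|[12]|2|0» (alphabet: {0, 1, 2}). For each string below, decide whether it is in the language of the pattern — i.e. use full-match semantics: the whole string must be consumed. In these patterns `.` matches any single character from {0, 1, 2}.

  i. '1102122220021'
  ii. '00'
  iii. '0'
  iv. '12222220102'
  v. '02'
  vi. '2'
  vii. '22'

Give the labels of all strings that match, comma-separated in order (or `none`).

i → match
ii → no match
iii → match
iv → no match
v → no match
vi → match
vii → no match

i, iii, vi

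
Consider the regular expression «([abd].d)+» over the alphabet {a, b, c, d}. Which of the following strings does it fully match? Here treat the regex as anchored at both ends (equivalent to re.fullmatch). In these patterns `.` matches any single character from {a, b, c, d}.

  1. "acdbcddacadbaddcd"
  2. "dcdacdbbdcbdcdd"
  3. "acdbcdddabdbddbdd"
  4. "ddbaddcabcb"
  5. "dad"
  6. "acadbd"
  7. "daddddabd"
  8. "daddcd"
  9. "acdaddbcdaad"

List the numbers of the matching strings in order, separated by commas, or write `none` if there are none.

1 → no match
2 → no match
3 → no match
4 → no match — must end with "d"
5 → match
6 → no match
7 → match
8 → match
9 → match

5, 7, 8, 9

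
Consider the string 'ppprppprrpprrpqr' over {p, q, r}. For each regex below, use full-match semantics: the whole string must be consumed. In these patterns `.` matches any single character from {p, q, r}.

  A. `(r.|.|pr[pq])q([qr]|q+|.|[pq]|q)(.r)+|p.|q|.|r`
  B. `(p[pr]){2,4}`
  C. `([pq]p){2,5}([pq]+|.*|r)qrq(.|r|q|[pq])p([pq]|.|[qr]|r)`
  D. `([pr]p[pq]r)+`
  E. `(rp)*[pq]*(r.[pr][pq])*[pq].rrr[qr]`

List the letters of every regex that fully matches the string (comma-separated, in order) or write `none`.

D

A → no match
B → no match
C → no match
D → match
E → no match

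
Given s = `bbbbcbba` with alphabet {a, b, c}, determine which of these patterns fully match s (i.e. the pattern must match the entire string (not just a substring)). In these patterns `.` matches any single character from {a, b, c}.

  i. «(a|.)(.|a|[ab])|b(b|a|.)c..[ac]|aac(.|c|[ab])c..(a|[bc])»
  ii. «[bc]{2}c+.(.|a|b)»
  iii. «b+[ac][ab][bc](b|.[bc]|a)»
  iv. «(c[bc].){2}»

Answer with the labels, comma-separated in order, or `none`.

i → no match
ii → no match
iii → match
iv → no match — must start with `c`

iii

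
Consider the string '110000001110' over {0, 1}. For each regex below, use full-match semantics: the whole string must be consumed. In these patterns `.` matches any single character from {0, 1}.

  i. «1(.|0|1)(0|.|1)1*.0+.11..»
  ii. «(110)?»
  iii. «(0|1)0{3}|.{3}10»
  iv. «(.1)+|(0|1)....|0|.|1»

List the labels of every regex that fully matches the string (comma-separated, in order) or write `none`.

i → match
ii → no match
iii → no match
iv → no match

i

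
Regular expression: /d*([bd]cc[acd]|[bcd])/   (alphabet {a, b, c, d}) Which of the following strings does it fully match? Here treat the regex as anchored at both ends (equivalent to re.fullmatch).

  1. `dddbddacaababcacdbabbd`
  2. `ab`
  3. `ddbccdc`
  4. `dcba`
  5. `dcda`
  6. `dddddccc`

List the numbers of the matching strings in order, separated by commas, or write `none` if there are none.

6

1 → no match
2 → no match
3 → no match
4 → no match
5 → no match
6 → match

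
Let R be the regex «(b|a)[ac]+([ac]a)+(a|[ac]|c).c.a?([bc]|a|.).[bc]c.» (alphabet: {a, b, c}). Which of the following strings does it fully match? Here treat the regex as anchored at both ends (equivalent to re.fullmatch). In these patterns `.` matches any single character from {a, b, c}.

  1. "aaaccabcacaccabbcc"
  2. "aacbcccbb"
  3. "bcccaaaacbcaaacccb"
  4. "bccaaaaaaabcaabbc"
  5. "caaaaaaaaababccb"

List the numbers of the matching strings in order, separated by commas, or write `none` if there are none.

1 → no match
2 → no match
3 → match
4 → no match
5 → no match

3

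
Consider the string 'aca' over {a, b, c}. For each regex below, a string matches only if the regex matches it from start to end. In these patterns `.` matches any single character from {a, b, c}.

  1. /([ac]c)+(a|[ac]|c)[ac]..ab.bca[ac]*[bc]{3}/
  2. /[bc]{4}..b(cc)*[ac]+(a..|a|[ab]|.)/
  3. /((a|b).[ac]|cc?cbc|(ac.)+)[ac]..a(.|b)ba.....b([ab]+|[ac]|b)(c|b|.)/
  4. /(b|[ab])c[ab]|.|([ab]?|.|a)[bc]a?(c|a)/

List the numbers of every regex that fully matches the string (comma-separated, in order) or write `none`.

4

1 → no match
2 → no match
3 → no match
4 → match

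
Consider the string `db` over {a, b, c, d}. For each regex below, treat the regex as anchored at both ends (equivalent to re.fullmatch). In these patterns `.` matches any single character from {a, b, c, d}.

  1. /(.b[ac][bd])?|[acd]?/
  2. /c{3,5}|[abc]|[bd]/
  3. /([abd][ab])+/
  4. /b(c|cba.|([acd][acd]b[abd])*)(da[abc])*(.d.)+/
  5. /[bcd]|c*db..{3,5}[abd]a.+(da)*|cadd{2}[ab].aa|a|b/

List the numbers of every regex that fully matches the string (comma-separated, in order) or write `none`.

1 → no match
2 → no match
3 → match
4 → no match — must start with `b`
5 → no match

3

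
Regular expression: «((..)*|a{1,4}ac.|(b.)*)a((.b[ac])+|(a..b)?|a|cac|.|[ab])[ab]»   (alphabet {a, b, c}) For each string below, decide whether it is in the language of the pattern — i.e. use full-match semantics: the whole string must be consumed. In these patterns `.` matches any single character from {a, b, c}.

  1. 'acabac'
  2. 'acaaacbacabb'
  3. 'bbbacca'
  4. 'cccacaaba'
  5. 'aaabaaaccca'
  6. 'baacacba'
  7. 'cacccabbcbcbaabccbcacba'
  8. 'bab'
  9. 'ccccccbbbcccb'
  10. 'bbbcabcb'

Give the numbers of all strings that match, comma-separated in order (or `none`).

4

1 → no match
2 → no match
3 → no match
4 → match
5 → no match
6 → no match
7 → no match
8 → no match
9 → no match
10 → no match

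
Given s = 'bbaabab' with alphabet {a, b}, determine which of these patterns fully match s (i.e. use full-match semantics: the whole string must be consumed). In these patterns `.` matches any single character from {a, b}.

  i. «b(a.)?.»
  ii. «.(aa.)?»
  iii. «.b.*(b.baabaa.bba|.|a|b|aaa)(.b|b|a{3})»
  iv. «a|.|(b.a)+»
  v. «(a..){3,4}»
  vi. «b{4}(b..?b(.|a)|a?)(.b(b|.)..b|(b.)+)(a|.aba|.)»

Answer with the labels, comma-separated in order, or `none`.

i → no match
ii → no match
iii → match
iv → no match
v → no match — must start with 'a'
vi → no match

iii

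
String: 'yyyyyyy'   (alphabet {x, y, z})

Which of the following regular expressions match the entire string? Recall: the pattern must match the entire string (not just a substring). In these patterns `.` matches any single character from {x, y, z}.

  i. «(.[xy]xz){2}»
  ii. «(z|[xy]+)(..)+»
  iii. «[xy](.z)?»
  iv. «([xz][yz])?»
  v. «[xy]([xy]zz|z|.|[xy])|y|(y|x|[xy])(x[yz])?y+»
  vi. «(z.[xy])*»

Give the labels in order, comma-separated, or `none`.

i → no match — must end with 'xz'
ii → match
iii → no match
iv → no match
v → match
vi → no match

ii, v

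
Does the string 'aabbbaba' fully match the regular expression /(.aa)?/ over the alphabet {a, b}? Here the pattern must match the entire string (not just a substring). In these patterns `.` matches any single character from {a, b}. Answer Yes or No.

No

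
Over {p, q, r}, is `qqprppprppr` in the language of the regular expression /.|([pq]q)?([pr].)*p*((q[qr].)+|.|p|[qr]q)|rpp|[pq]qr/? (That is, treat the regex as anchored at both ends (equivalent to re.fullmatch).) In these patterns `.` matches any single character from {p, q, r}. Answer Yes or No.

Yes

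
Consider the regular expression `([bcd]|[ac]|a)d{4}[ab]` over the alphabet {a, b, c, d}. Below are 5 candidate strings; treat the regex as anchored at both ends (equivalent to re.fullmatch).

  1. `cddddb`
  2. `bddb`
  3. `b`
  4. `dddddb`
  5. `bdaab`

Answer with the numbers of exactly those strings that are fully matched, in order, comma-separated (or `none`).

1 → match
2 → no match
3 → no match
4 → match
5 → no match

1, 4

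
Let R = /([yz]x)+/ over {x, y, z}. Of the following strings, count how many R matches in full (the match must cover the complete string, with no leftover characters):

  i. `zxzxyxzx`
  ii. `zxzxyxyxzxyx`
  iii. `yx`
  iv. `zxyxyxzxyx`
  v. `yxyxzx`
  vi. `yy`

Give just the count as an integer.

i → match
ii → match
iii → match
iv → match
v → match
vi → no match — must end with `x`
Total matched: 5

5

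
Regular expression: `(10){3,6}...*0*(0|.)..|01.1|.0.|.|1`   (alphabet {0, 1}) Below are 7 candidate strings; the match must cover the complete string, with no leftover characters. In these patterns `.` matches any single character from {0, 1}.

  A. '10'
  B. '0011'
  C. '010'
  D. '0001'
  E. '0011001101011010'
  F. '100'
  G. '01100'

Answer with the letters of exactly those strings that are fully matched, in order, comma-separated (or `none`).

F

A → no match
B → no match
C → no match
D → no match
E → no match
F → match
G → no match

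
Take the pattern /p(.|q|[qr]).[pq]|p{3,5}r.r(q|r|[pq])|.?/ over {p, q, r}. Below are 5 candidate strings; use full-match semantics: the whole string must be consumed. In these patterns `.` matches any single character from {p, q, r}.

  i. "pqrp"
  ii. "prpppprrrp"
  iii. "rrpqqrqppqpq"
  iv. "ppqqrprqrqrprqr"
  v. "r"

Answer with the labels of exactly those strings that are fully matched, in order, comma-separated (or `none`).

i → match
ii → no match
iii → no match
iv → no match
v → match

i, v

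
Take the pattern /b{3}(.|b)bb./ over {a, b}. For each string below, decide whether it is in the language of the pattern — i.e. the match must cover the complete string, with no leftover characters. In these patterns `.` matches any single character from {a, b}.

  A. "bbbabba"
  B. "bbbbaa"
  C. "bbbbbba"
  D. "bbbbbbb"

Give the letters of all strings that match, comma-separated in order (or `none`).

A, C, D

A. "bbbabba" → match
B. "bbbbaa" → no match
C. "bbbbbba" → match
D. "bbbbbbb" → match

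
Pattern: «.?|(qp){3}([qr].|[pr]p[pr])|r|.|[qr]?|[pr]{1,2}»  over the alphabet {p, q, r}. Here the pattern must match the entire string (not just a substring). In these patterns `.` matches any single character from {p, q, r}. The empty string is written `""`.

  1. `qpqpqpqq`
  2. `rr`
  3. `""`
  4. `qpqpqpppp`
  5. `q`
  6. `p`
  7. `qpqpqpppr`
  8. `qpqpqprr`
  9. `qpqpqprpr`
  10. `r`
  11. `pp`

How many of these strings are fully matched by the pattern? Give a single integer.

1 → match
2 → match
3 → match
4 → match
5 → match
6 → match
7 → match
8 → match
9 → match
10 → match
11 → match
Total matched: 11

11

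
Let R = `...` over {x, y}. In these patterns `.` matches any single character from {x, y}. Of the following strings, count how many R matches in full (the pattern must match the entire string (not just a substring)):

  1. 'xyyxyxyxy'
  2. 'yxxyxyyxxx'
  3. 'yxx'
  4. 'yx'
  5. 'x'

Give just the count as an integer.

1 → no match
2 → no match
3 → match
4 → no match
5 → no match
Total matched: 1

1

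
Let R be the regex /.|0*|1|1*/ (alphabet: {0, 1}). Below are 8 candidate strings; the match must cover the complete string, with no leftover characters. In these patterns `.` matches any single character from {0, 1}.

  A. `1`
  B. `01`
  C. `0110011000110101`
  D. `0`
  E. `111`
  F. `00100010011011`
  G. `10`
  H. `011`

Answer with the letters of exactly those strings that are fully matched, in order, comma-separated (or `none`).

A → match
B → no match
C → no match
D → match
E → match
F → no match
G → no match
H → no match

A, D, E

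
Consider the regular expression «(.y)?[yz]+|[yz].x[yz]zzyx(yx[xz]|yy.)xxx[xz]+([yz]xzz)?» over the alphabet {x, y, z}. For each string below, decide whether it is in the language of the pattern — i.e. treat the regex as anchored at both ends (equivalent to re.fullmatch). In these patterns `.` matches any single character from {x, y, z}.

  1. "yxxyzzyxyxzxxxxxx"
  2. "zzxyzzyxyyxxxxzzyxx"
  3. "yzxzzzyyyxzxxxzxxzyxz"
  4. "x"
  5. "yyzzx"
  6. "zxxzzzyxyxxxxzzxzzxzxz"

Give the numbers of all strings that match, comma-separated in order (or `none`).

1 → match
2 → no match
3 → no match
4 → no match
5 → no match
6 → no match

1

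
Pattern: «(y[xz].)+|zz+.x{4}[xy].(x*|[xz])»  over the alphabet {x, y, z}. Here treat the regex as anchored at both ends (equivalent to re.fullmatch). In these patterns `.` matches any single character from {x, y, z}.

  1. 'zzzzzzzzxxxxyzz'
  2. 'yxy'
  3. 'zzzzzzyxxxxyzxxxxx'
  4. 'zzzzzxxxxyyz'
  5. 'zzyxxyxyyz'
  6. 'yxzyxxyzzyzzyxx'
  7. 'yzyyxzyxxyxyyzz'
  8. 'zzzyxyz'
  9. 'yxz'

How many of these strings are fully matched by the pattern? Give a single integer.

1 → match
2 → match
3 → match
4 → match
5 → no match
6 → match
7 → match
8 → no match
9 → match
Total matched: 7

7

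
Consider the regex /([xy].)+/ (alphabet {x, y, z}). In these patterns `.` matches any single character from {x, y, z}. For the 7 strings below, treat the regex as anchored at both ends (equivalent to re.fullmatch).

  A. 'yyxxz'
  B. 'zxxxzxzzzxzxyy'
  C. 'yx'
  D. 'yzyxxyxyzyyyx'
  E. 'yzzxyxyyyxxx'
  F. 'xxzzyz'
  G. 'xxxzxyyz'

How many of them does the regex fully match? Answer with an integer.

A → no match
B → no match
C → match
D → no match
E → no match
F → no match
G → match
Total matched: 2

2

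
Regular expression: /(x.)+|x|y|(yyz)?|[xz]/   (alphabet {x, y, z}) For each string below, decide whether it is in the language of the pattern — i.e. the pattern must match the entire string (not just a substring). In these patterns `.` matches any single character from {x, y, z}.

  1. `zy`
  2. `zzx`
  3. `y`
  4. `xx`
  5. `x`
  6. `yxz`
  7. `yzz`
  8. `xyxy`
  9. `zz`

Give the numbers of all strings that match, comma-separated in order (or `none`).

3, 4, 5, 8

1 → no match
2 → no match
3 → match
4 → match
5 → match
6 → no match
7 → no match
8 → match
9 → no match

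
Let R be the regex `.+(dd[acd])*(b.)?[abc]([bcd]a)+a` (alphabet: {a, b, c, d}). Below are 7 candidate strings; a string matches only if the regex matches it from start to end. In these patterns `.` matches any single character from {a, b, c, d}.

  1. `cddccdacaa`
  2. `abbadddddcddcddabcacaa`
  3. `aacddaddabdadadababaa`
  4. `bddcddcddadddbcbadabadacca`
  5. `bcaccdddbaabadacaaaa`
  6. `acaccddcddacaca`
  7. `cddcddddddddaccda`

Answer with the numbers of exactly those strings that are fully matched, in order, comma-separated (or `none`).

1, 2, 3

1. `cddccdacaa` → match
2 → match
3 → match
4 → no match — must end with `aa`
5 → no match
6 → no match — must end with `aa`
7 → no match — must end with `aa`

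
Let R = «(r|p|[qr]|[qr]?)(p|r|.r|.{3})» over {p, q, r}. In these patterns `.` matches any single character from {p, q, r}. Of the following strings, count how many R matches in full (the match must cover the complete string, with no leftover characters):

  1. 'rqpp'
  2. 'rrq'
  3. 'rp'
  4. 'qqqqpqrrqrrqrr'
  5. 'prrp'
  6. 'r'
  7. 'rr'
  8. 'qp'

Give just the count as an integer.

1 → match
2 → match
3 → match
4 → no match
5 → match
6 → match
7 → match
8 → match
Total matched: 7

7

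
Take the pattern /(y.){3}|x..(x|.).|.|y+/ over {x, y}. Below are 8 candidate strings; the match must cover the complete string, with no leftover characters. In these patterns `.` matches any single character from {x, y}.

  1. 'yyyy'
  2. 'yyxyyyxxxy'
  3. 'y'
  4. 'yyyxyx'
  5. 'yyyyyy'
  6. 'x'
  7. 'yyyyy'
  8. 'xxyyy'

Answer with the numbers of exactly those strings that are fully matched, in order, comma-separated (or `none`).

1, 3, 4, 5, 6, 7, 8

1 → match
2 → no match
3 → match
4 → match
5 → match
6 → match
7 → match
8 → match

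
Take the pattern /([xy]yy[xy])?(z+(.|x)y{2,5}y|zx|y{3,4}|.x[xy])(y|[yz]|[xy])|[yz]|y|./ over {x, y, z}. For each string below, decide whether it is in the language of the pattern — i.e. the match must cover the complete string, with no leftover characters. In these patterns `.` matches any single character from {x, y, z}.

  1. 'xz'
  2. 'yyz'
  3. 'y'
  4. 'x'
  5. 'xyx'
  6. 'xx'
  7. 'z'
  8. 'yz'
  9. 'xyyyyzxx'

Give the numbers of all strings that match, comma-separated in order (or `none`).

1. 'xz' → no match
2. 'yyz' → no match
3. 'y' → match
4. 'x' → match
5. 'xyx' → no match
6. 'xx' → no match
7. 'z' → match
8. 'yz' → no match
9. 'xyyyyzxx' → no match

3, 4, 7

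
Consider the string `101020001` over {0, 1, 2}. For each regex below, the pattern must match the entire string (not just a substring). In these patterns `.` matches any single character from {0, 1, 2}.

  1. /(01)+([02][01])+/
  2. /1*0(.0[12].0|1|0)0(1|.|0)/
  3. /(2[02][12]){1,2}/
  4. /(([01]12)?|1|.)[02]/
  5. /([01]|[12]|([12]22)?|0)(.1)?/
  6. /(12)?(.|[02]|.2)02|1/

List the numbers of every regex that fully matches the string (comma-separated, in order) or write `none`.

1 → no match — must start with `01`
2 → match
3 → no match — must start with `2`
4 → no match
5 → no match
6 → no match

2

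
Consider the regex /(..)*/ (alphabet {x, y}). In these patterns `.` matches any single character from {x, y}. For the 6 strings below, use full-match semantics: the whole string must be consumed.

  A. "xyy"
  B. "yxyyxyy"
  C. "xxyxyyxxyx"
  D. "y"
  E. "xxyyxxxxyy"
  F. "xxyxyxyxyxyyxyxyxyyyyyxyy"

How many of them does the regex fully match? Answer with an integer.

2

A. "xyy" → no match
B. "yxyyxyy" → no match
C. "xxyxyyxxyx" → match
D. "y" → no match
E. "xxyyxxxxyy" → match
F → no match
Total matched: 2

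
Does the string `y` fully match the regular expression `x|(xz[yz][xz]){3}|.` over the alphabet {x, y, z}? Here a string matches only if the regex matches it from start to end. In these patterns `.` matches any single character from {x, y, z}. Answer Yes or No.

Yes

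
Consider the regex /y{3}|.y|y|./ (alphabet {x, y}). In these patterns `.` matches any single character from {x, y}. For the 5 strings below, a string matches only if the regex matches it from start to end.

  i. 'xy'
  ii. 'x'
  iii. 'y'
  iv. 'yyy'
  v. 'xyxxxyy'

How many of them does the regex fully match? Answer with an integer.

4

i → match
ii → match
iii → match
iv → match
v → no match
Total matched: 4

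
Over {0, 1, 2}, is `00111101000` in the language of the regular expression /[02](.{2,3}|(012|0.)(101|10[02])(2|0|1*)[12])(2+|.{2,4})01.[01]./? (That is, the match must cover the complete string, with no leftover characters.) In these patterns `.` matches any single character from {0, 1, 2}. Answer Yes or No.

Yes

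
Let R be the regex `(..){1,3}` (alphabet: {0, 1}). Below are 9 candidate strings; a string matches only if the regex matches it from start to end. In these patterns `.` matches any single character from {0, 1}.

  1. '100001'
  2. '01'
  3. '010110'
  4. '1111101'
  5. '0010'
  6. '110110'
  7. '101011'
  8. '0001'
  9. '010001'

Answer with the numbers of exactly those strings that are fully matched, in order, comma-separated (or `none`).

1, 2, 3, 5, 6, 7, 8, 9

1 → match
2 → match
3 → match
4 → no match
5 → match
6 → match
7 → match
8 → match
9 → match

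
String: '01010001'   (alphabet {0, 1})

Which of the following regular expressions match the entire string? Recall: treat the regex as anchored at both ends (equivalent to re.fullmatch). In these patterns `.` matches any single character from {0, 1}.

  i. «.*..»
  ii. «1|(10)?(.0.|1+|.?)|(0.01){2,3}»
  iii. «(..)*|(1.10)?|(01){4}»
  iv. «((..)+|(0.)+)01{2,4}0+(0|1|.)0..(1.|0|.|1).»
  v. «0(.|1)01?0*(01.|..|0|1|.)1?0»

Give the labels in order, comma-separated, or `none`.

i → match
ii → match
iii → match
iv → no match
v → no match — must end with '0'

i, ii, iii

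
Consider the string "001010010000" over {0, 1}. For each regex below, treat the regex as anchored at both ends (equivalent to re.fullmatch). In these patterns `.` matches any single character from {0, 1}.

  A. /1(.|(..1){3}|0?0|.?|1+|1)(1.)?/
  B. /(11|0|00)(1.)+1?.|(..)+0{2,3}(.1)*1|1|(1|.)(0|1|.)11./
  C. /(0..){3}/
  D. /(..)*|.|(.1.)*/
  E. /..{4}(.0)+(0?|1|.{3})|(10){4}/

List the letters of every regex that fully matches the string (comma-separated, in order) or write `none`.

A → no match — must start with "1"
B → no match
C → no match
D → match
E → match

D, E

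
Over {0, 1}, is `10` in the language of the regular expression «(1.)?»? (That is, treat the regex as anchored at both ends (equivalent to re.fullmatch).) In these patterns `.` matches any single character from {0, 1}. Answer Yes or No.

Yes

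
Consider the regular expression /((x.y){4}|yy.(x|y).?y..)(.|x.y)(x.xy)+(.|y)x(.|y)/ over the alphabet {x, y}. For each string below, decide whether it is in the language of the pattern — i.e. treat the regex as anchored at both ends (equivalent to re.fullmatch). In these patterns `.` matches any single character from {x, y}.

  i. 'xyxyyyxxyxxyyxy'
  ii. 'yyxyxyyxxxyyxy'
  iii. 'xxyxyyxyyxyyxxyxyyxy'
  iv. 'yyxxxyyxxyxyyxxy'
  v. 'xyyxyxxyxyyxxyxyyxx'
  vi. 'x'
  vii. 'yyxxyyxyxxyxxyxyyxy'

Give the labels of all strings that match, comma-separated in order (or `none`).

i → no match
ii → no match
iii → match
iv → no match
v → no match
vi → no match
vii → no match

iii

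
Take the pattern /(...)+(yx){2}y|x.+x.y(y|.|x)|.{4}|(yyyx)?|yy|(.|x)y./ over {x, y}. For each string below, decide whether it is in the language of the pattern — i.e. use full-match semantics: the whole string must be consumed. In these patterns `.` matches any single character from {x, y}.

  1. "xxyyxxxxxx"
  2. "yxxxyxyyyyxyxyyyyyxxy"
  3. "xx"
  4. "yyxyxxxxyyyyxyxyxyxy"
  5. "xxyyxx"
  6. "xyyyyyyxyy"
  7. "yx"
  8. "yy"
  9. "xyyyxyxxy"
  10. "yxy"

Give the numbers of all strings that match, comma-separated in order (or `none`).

1 → no match
2 → no match
3 → no match
4 → match
5 → no match
6 → no match
7 → no match
8 → match
9 → no match
10 → no match

4, 8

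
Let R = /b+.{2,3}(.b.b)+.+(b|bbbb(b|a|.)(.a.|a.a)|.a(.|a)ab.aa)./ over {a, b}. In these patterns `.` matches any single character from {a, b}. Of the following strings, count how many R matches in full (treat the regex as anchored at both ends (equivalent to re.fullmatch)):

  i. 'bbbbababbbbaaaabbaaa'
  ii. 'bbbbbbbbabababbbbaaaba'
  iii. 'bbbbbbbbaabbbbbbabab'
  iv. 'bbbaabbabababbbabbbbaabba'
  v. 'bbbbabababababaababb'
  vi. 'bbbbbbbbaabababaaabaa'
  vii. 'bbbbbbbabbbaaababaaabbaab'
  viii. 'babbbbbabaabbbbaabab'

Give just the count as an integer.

i → match
ii → match
iii → match
iv → match
v → match
vi → no match
vii → match
viii → match
Total matched: 7

7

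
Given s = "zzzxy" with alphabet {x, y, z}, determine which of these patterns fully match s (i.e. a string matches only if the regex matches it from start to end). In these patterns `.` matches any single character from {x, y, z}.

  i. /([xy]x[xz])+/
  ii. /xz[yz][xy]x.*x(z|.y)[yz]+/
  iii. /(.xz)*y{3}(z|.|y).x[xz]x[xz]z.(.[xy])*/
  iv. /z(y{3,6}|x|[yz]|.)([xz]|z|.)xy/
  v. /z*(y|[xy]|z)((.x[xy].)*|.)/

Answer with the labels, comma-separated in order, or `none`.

iv, v

i → no match
ii → no match — must start with "xz"
iii → no match
iv → match
v → match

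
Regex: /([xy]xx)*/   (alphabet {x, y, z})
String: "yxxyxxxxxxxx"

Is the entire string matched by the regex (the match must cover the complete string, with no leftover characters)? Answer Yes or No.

Yes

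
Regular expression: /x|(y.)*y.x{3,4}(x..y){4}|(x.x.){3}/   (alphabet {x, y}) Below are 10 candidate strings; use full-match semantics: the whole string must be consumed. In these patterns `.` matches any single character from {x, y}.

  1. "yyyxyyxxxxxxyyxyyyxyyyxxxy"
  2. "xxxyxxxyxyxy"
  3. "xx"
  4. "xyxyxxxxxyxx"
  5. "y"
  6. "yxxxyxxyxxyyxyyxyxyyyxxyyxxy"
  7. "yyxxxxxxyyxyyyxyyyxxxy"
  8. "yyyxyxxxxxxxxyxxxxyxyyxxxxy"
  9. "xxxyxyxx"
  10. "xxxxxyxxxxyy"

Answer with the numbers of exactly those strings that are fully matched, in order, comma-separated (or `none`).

1 → match
2 → match
3 → no match
4 → match
5 → no match
6 → no match
7 → match
8 → no match
9 → no match
10 → no match

1, 2, 4, 7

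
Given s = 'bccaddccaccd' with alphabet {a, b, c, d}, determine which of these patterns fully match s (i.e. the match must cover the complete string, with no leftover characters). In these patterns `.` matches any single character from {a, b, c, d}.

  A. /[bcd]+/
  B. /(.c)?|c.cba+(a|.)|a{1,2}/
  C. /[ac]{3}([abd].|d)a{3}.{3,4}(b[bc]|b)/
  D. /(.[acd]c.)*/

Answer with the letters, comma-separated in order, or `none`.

A → no match
B → no match
C → no match
D → match

D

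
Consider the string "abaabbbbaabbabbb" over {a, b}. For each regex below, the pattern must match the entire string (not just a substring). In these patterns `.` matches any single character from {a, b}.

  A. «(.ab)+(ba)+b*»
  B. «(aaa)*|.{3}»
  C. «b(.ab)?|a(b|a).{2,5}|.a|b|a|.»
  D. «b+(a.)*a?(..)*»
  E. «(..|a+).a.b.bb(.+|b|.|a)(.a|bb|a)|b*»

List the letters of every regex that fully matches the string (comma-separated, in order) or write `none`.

E

A → no match
B → no match
C → no match
D → no match — must start with "b"
E → match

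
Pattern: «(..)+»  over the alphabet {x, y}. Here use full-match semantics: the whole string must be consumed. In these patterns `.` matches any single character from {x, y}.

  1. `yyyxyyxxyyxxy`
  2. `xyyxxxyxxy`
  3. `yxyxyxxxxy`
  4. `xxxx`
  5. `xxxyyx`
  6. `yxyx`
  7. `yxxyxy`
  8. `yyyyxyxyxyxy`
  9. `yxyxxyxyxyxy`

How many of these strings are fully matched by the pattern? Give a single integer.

1 → no match
2 → match
3 → match
4 → match
5 → match
6 → match
7 → match
8 → match
9 → match
Total matched: 8

8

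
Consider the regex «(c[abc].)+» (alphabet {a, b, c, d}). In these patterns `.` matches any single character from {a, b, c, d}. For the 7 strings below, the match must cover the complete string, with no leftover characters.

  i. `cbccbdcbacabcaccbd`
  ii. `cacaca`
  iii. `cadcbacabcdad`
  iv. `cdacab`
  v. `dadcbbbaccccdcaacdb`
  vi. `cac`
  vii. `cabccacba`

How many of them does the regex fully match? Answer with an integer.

3

i → match
ii. `cacaca` → no match
iii → no match
iv. `cdacab` → no match
v → no match — must start with `c`
vi. `cac` → match
vii. `cabccacba` → match
Total matched: 3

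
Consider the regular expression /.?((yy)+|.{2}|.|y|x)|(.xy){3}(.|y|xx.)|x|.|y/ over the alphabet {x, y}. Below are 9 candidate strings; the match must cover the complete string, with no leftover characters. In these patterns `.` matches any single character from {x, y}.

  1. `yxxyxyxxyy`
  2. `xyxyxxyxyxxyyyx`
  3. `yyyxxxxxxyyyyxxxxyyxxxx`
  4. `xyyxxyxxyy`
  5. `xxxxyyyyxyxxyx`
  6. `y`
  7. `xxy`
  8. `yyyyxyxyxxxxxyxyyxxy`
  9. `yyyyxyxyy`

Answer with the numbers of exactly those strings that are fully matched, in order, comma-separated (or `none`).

6, 7

1 → no match
2 → no match
3 → no match
4 → no match
5 → no match
6 → match
7 → match
8 → no match
9 → no match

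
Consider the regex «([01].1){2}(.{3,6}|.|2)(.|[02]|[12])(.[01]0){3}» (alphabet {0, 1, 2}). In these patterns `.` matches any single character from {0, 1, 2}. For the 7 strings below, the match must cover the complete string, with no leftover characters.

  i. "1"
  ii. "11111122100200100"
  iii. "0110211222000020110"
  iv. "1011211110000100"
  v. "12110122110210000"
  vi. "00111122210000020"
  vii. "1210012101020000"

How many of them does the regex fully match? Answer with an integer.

2

i → no match — must end with "0"
ii → match
iii → no match
iv → no match
v → match
vi → no match
vii → no match
Total matched: 2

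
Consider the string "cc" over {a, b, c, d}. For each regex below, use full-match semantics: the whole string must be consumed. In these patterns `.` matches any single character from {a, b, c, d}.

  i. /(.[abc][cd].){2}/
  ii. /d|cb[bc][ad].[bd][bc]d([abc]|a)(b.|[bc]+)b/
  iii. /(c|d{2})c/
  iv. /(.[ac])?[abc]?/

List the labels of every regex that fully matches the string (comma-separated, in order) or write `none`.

i → no match
ii → no match
iii → match
iv → match

iii, iv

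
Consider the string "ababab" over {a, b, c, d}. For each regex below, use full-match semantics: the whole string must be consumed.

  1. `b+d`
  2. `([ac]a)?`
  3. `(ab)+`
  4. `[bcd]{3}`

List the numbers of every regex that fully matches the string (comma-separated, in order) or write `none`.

1 → no match — must start with "b"
2 → no match
3 → match
4 → no match

3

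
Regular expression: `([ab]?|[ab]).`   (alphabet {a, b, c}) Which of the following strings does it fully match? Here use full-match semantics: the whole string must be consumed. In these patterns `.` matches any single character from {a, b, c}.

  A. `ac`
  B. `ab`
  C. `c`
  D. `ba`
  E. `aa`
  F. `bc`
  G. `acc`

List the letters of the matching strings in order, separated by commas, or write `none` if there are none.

A, B, C, D, E, F

A → match
B → match
C → match
D → match
E → match
F → match
G → no match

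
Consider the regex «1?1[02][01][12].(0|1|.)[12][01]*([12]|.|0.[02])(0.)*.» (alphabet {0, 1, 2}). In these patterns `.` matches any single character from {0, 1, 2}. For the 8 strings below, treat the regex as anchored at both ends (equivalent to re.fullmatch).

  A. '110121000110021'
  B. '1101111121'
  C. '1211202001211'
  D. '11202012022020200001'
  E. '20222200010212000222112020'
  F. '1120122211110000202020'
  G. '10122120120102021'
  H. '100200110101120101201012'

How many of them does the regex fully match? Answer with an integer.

4

A → no match
B → match
C → no match
D → match
E → no match
F → match
G → match
H → no match
Total matched: 4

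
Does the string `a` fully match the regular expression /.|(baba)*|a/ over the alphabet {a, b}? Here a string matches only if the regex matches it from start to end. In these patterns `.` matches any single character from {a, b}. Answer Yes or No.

Yes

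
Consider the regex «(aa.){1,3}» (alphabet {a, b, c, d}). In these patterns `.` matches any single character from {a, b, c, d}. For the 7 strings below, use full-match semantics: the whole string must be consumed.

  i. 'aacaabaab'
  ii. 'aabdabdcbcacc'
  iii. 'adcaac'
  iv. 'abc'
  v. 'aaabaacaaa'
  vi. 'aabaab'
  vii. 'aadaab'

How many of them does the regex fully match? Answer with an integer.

3

i. 'aacaabaab' → match
ii → no match
iii. 'adcaac' → no match — must start with 'aa'
iv. 'abc' → no match — must start with 'aa'
v. 'aaabaacaaa' → no match
vi. 'aabaab' → match
vii. 'aadaab' → match
Total matched: 3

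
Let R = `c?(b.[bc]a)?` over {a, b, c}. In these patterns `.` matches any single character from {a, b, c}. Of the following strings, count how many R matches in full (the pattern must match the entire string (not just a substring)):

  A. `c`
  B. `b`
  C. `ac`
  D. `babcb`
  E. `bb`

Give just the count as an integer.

A → match
B → no match
C → no match
D → no match
E → no match
Total matched: 1

1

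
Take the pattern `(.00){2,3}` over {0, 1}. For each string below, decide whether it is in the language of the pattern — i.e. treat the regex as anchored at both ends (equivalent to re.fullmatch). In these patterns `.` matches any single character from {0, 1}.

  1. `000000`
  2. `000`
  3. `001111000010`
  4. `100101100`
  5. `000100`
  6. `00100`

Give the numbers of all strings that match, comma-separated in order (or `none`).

1 → match
2 → no match
3 → no match — must end with `00`
4 → no match
5 → match
6 → no match

1, 5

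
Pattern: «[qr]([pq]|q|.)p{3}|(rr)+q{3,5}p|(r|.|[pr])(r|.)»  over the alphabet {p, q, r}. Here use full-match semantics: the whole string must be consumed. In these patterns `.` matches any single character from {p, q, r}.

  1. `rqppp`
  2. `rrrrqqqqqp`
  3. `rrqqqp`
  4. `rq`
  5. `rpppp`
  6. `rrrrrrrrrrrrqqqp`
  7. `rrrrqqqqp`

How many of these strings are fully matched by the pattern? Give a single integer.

7

1 → match
2 → match
3 → match
4 → match
5 → match
6 → match
7 → match
Total matched: 7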